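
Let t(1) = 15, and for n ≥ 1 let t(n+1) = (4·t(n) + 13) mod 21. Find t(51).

We have t(1) = 15, t(2) = 10, t(3) = 11, t(4) = 15.
Since t(4) = t(1) = 15, the sequence is periodic with period 3.
(51 - 1) mod 3 = 2, so t(51) = t(3) = 11.

11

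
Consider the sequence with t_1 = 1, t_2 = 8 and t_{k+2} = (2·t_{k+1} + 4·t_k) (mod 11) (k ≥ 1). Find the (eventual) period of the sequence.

We have t_1 = 1, t_2 = 8, t_3 = 9, t_4 = 6, t_5 = 4, t_6 = 10, t_7 = 3, t_8 = 2, t_9 = 5, t_{10} = 7, t_{11} = 1, t_{12} = 8.
Since (t_{11}, t_{12}) = (t_1, t_2) = (1, 8) (two consecutive terms determine the rest), the sequence is periodic with period 10.

10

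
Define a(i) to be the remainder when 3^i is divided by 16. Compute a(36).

a(1) = 3, a(2) = 9, a(3) = 11, a(4) = 1, a(5) = 3.
Since a(5) = a(1) = 3, the sequence is periodic with period 4.
So a(36) = a(1 + ((36-1) mod 4)) = a(4) = 1.

1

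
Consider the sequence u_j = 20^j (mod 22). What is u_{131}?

u_0 = 1,  u_1 = 20,  u_2 = 4,  u_3 = 14,  u_4 = 16,  u_5 = 12,  u_6 = 20.
Since u_6 = u_1 = 20, the sequence is eventually periodic: after a pre-period of length 1 it cycles with period 5.
For j ≥ 1, u_j depends only on (j - 1) mod 5. (131 - 1) mod 5 = 0, so u_{131} = u_1 = 20.

20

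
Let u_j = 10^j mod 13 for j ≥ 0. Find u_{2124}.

We have u_0 = 1,  u_1 = 10,  u_2 = 9,  u_3 = 12,  u_4 = 3,  u_5 = 4,  u_6 = 1.
Since u_6 = u_0 = 1, the sequence is periodic with period 6.
(2124 - 0) mod 6 = 0, so u_{2124} = u_0 = 1.

1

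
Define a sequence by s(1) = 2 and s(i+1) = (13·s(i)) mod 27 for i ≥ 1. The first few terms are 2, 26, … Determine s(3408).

5

s(1) = 2,  s(2) = 26,  s(3) = 14,  s(4) = 20,  s(5) = 17,  s(6) = 5,  s(7) = 11,  s(8) = 8,  s(9) = 23,  s(10) = 2.
Since s(10) = s(1) = 2, the sequence is periodic with period 9.
So s(3408) = s(1 + ((3408-1) mod 9)) = s(6) = 5.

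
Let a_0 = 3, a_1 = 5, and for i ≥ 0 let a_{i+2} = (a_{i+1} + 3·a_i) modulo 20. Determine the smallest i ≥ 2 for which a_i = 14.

Computing terms: a_0 = 3, a_1 = 5, a_2 = 14, a_3 = 9, a_4 = 11, a_5 = 18, a_6 = 11, a_7 = 5, a_8 = 18, a_9 = 13, a_{10} = 7, a_{11} = 6, a_{12} = 7, a_{13} = 5, a_{14} = 6, a_{15} = 1, a_{16} = 19, a_{17} = 2, a_{18} = 19, a_{19} = 5, a_{20} = 2, a_{21} = 17, a_{22} = 3, a_{23} = 14, a_{24} = 3, a_{25} = 5.
Since (a_{24}, a_{25}) = (a_0, a_1) = (3, 5) (two consecutive terms determine the rest), the sequence is periodic with period 24.
The value 14 first appears (with i ≥ 2) at a_2.

2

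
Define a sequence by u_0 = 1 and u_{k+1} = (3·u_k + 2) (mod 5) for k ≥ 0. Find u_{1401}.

Listing terms: u_0 = 1,  u_1 = 0,  u_2 = 2,  u_3 = 3,  u_4 = 1.
Since u_4 = u_0 = 1, the sequence is periodic with period 4.
So u_{1401} = u_{0 + ((1401-0) mod 4)} = u_1 = 0.

0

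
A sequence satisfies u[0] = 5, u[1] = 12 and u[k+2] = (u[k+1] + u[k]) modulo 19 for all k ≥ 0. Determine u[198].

Computing terms: u[0] = 5,  u[1] = 12,  u[2] = 17,  u[3] = 10,  u[4] = 8,  u[5] = 18,  u[6] = 7,  u[7] = 6,  u[8] = 13,  u[9] = 0,  u[10] = 13,  u[11] = 13,  u[12] = 7,  u[13] = 1,  u[14] = 8,  u[15] = 9,  u[16] = 17,  u[17] = 7,  u[18] = 5,  u[19] = 12.
Since (u[18], u[19]) = (u[0], u[1]) = (5, 12) (two consecutive terms determine the rest), the sequence is periodic with period 18.
(198 - 0) mod 18 = 0, so u[198] = u[0] = 5.

5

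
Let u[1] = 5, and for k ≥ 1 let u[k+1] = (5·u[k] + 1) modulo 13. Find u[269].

Listing terms: u[1] = 5, u[2] = 0, u[3] = 1, u[4] = 6, u[5] = 5.
Since u[5] = u[1] = 5, the sequence is periodic with period 4.
So u[269] = u[1 + ((269-1) mod 4)] = u[1] = 5.

5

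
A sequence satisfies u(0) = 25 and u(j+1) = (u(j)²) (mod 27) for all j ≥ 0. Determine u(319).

Computing terms: u(0) = 25, u(1) = 4, u(2) = 16, u(3) = 13, u(4) = 7, u(5) = 22, u(6) = 25.
Since u(6) = u(0) = 25, the sequence is periodic with period 6.
So u(319) = u(0 + ((319-0) mod 6)) = u(1) = 4.

4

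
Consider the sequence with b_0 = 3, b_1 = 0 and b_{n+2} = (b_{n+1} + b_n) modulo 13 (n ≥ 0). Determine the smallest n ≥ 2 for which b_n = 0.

Computing terms: b_0 = 3,  b_1 = 0,  b_2 = 3,  b_3 = 3,  b_4 = 6,  b_5 = 9,  b_6 = 2,  b_7 = 11,  b_8 = 0,  b_9 = 11,  b_{10} = 11,  b_{11} = 9,  b_{12} = 7,  b_{13} = 3,  b_{14} = 10,  b_{15} = 0,  b_{16} = 10,  b_{17} = 10,  b_{18} = 7,  b_{19} = 4,  b_{20} = 11,  b_{21} = 2,  b_{22} = 0,  b_{23} = 2,  b_{24} = 2,  b_{25} = 4,  b_{26} = 6,  b_{27} = 10,  b_{28} = 3,  b_{29} = 0.
The sequence repeats with period 28.
The value 0 first appears (with n ≥ 2) at b_8.

8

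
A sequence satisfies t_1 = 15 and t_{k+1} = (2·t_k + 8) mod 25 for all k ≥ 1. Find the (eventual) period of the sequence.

20

Listing terms: t_1 = 15, t_2 = 13, t_3 = 9, t_4 = 1, t_5 = 10, t_6 = 3, t_7 = 14, t_8 = 11, t_9 = 5, t_{10} = 18, t_{11} = 19, t_{12} = 21, t_{13} = 0, t_{14} = 8, t_{15} = 24, t_{16} = 6, t_{17} = 20, t_{18} = 23, t_{19} = 4, t_{20} = 16, t_{21} = 15.
Since t_{21} = t_1 = 15, the sequence is periodic with period 20.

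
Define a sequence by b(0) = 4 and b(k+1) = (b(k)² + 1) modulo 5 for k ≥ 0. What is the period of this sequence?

3

Computing terms: b(0) = 4, b(1) = 2, b(2) = 0, b(3) = 1, b(4) = 2.
Since b(4) = b(1) = 2, the sequence is eventually periodic: after a pre-period of length 1 it cycles with period 3.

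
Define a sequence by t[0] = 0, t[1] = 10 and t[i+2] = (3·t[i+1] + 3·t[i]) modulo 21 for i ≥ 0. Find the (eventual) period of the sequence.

42

Listing terms: t[0] = 0, t[1] = 10, t[2] = 9, t[3] = 15, t[4] = 9, t[5] = 9, t[6] = 12, t[7] = 0, t[8] = 15, t[9] = 3, t[10] = 12, t[11] = 3, t[12] = 3, t[13] = 18, t[14] = 0, t[15] = 12, t[16] = 15, t[17] = 18, t[18] = 15, t[19] = 15, t[20] = 6, t[21] = 0, t[22] = 18, t[23] = 12, t[24] = 6, t[25] = 12, t[26] = 12, t[27] = 9, t[28] = 0, t[29] = 6, t[30] = 18, t[31] = 9, t[32] = 18, t[33] = 18, t[34] = 3, t[35] = 0, t[36] = 9, t[37] = 6, t[38] = 3, t[39] = 6, t[40] = 6, t[41] = 15, t[42] = 0, t[43] = 3, t[44] = 9, t[45] = 15.
Since (t[44], t[45]) = (t[2], t[3]) = (9, 15) (two consecutive terms determine the rest), the sequence is eventually periodic: after a pre-period of length 2 it cycles with period 42.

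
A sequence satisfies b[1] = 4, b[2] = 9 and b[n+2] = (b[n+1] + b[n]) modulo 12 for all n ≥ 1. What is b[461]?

We have b[1] = 4,  b[2] = 9,  b[3] = 1,  b[4] = 10,  b[5] = 11,  b[6] = 9,  b[7] = 8,  b[8] = 5,  b[9] = 1,  b[10] = 6,  b[11] = 7,  b[12] = 1,  b[13] = 8,  b[14] = 9,  b[15] = 5,  b[16] = 2,  b[17] = 7,  b[18] = 9,  b[19] = 4,  b[20] = 1,  b[21] = 5,  b[22] = 6,  b[23] = 11,  b[24] = 5,  b[25] = 4,  b[26] = 9.
Since (b[25], b[26]) = (b[1], b[2]) = (4, 9) (two consecutive terms determine the rest), the sequence is periodic with period 24.
(461 - 1) mod 24 = 4, so b[461] = b[5] = 11.

11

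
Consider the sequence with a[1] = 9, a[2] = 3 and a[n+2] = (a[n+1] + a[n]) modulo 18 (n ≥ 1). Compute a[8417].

We have a[1] = 9, a[2] = 3, a[3] = 12, a[4] = 15, a[5] = 9, a[6] = 6, a[7] = 15, a[8] = 3, a[9] = 0, a[10] = 3, a[11] = 3, a[12] = 6, a[13] = 9, a[14] = 15, a[15] = 6, a[16] = 3, a[17] = 9, a[18] = 12, a[19] = 3, a[20] = 15, a[21] = 0, a[22] = 15, a[23] = 15, a[24] = 12, a[25] = 9, a[26] = 3.
The sequence repeats with period 24.
(8417 - 1) mod 24 = 16, so a[8417] = a[17] = 9.

9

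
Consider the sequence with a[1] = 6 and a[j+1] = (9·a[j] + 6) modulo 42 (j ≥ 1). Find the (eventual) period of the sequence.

3

a[1] = 6; a[2] = 18; a[3] = 0; a[4] = 6.
The sequence repeats with period 3.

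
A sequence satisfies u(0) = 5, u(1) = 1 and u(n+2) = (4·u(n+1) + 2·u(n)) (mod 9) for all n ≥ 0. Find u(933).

Listing terms: u(0) = 5,  u(1) = 1,  u(2) = 5,  u(3) = 4,  u(4) = 8,  u(5) = 4,  u(6) = 5,  u(7) = 1.
The sequence repeats with period 6.
(933 - 0) mod 6 = 3, so u(933) = u(3) = 4.

4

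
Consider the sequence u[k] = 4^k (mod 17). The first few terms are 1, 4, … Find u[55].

13

u[0] = 1,  u[1] = 4,  u[2] = 16,  u[3] = 13,  u[4] = 1.
Since u[4] = u[0] = 1, the sequence is periodic with period 4.
So u[55] = u[0 + ((55-0) mod 4)] = u[3] = 13.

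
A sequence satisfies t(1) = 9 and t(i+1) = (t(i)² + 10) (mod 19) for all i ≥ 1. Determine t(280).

We have t(1) = 9; t(2) = 15; t(3) = 7; t(4) = 2; t(5) = 14; t(6) = 16; t(7) = 0; t(8) = 10; t(9) = 15.
Since t(9) = t(2) = 15, the sequence is eventually periodic: after a pre-period of length 1 it cycles with period 7.
For i ≥ 2, t(i) depends only on (i - 2) mod 7. (280 - 2) mod 7 = 5, so t(280) = t(7) = 0.

0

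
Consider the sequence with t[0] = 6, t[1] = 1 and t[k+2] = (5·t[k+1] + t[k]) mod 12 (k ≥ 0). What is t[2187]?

8

We have t[0] = 6, t[1] = 1, t[2] = 11, t[3] = 8, t[4] = 3, t[5] = 11, t[6] = 10, t[7] = 1, t[8] = 3, t[9] = 4, t[10] = 11, t[11] = 11, t[12] = 6, t[13] = 5, t[14] = 7, t[15] = 4, t[16] = 3, t[17] = 7, t[18] = 2, t[19] = 5, t[20] = 3, t[21] = 8, t[22] = 7, t[23] = 7, t[24] = 6, t[25] = 1.
The sequence repeats with period 24.
(2187 - 0) mod 24 = 3, so t[2187] = t[3] = 8.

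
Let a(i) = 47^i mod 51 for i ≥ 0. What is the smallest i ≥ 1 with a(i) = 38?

3

a(0) = 1; a(1) = 47; a(2) = 16; a(3) = 38; a(4) = 1.
Since a(4) = a(0) = 1, the sequence is periodic with period 4.
The value 38 first appears (with i ≥ 1) at a(3).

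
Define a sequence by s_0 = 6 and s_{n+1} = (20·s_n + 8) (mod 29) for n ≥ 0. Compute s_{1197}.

6

Computing terms: s_0 = 6,  s_1 = 12,  s_2 = 16,  s_3 = 9,  s_4 = 14,  s_5 = 27,  s_6 = 26,  s_7 = 6.
Since s_7 = s_0 = 6, the sequence is periodic with period 7.
(1197 - 0) mod 7 = 0, so s_{1197} = s_0 = 6.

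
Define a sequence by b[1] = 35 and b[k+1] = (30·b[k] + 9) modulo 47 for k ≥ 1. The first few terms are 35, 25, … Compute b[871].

6

We have b[1] = 35, b[2] = 25, b[3] = 7, b[4] = 31, b[5] = 46, b[6] = 26, b[7] = 37, b[8] = 38, b[9] = 21, b[10] = 28, b[11] = 3, b[12] = 5, b[13] = 18, b[14] = 32, b[15] = 29, b[16] = 33, b[17] = 12, b[18] = 40, b[19] = 34, b[20] = 42, b[21] = 0, b[22] = 9, b[23] = 44, b[24] = 13, b[25] = 23, b[26] = 41, b[27] = 17, b[28] = 2, b[29] = 22, b[30] = 11, b[31] = 10, b[32] = 27, b[33] = 20, b[34] = 45, b[35] = 43, b[36] = 30, b[37] = 16, b[38] = 19, b[39] = 15, b[40] = 36, b[41] = 8, b[42] = 14, b[43] = 6, b[44] = 1, b[45] = 39, b[46] = 4, b[47] = 35.
Since b[47] = b[1] = 35, the sequence is periodic with period 46.
So b[871] = b[1 + ((871-1) mod 46)] = b[43] = 6.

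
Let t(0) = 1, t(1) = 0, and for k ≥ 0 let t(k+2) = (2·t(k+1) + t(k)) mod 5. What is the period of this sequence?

12

We have t(0) = 1,  t(1) = 0,  t(2) = 1,  t(3) = 2,  t(4) = 0,  t(5) = 2,  t(6) = 4,  t(7) = 0,  t(8) = 4,  t(9) = 3,  t(10) = 0,  t(11) = 3,  t(12) = 1,  t(13) = 0.
The sequence repeats with period 12.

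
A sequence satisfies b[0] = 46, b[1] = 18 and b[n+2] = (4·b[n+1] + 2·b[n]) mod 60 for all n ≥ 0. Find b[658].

b[0] = 46,  b[1] = 18,  b[2] = 44,  b[3] = 32,  b[4] = 36,  b[5] = 28,  b[6] = 4,  b[7] = 12,  b[8] = 56,  b[9] = 8,  b[10] = 24,  b[11] = 52,  b[12] = 16,  b[13] = 48,  b[14] = 44,  b[15] = 32.
Since (b[14], b[15]) = (b[2], b[3]) = (44, 32) (two consecutive terms determine the rest), the sequence is eventually periodic: after a pre-period of length 2 it cycles with period 12.
For n ≥ 2, b[n] depends only on (n - 2) mod 12. (658 - 2) mod 12 = 8, so b[658] = b[10] = 24.

24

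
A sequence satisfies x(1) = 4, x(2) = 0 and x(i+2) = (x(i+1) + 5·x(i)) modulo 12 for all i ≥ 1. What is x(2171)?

We have x(1) = 4, x(2) = 0, x(3) = 8, x(4) = 8, x(5) = 0, x(6) = 4, x(7) = 4, x(8) = 0.
The sequence repeats with period 6.
(2171 - 1) mod 6 = 4, so x(2171) = x(5) = 0.

0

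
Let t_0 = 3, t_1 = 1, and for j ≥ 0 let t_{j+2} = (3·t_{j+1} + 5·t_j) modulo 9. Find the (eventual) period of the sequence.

We have t_0 = 3, t_1 = 1, t_2 = 0, t_3 = 5, t_4 = 6, t_5 = 7, t_6 = 6, t_7 = 8, t_8 = 0, t_9 = 4, t_{10} = 3, t_{11} = 2, t_{12} = 3, t_{13} = 1.
Since (t_{12}, t_{13}) = (t_0, t_1) = (3, 1) (two consecutive terms determine the rest), the sequence is periodic with period 12.

12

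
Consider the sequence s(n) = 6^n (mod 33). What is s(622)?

3

Computing terms: s(1) = 6,  s(2) = 3,  s(3) = 18,  s(4) = 9,  s(5) = 21,  s(6) = 27,  s(7) = 30,  s(8) = 15,  s(9) = 24,  s(10) = 12,  s(11) = 6.
Since s(11) = s(1) = 6, the sequence is periodic with period 10.
So s(622) = s(1 + ((622-1) mod 10)) = s(2) = 3.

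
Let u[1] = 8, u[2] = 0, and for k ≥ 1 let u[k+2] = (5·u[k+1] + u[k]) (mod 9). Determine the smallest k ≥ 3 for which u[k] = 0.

6

We have u[1] = 8,  u[2] = 0,  u[3] = 8,  u[4] = 4,  u[5] = 1,  u[6] = 0,  u[7] = 1,  u[8] = 5,  u[9] = 8,  u[10] = 0.
The sequence repeats with period 8.
The value 0 first appears (with k ≥ 3) at u[6].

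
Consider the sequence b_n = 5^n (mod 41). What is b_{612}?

16

Listing terms: b_1 = 5, b_2 = 25, b_3 = 2, b_4 = 10, b_5 = 9, b_6 = 4, b_7 = 20, b_8 = 18, b_9 = 8, b_{10} = 40, b_{11} = 36, b_{12} = 16, b_{13} = 39, b_{14} = 31, b_{15} = 32, b_{16} = 37, b_{17} = 21, b_{18} = 23, b_{19} = 33, b_{20} = 1, b_{21} = 5.
The sequence repeats with period 20.
So b_{612} = b_{1 + ((612-1) mod 20)} = b_{12} = 16.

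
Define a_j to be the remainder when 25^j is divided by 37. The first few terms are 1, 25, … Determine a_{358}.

We have a_0 = 1, a_1 = 25, a_2 = 33, a_3 = 11, a_4 = 16, a_5 = 30, a_6 = 10, a_7 = 28, a_8 = 34, a_9 = 36, a_{10} = 12, a_{11} = 4, a_{12} = 26, a_{13} = 21, a_{14} = 7, a_{15} = 27, a_{16} = 9, a_{17} = 3, a_{18} = 1.
The sequence repeats with period 18.
So a_{358} = a_{0 + ((358-0) mod 18)} = a_{16} = 9.

9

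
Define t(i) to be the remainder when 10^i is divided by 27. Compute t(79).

We have t(1) = 10; t(2) = 19; t(3) = 1; t(4) = 10.
The sequence repeats with period 3.
(79 - 1) mod 3 = 0, so t(79) = t(1) = 10.

10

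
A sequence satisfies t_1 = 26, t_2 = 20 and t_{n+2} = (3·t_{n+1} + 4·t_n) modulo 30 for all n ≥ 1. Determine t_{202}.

Listing terms: t_1 = 26, t_2 = 20, t_3 = 14, t_4 = 2, t_5 = 2, t_6 = 14, t_7 = 20, t_8 = 26, t_9 = 8, t_{10} = 8, t_{11} = 26, t_{12} = 20.
The sequence repeats with period 10.
So t_{202} = t_{1 + ((202-1) mod 10)} = t_2 = 20.

20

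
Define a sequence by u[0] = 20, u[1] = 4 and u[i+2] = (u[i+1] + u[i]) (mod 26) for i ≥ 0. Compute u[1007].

Listing terms: u[0] = 20, u[1] = 4, u[2] = 24, u[3] = 2, u[4] = 0, u[5] = 2, u[6] = 2, u[7] = 4, u[8] = 6, u[9] = 10, u[10] = 16, u[11] = 0, u[12] = 16, u[13] = 16, u[14] = 6, u[15] = 22, u[16] = 2, u[17] = 24, u[18] = 0, u[19] = 24, u[20] = 24, u[21] = 22, u[22] = 20, u[23] = 16, u[24] = 10, u[25] = 0, u[26] = 10, u[27] = 10, u[28] = 20, u[29] = 4.
Since (u[28], u[29]) = (u[0], u[1]) = (20, 4) (two consecutive terms determine the rest), the sequence is periodic with period 28.
(1007 - 0) mod 28 = 27, so u[1007] = u[27] = 10.

10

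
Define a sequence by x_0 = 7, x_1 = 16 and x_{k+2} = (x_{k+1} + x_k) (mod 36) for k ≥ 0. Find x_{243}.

Computing terms: x_0 = 7, x_1 = 16, x_2 = 23, x_3 = 3, x_4 = 26, x_5 = 29, x_6 = 19, x_7 = 12, x_8 = 31, x_9 = 7, x_{10} = 2, x_{11} = 9, x_{12} = 11, x_{13} = 20, x_{14} = 31, x_{15} = 15, x_{16} = 10, x_{17} = 25, x_{18} = 35, x_{19} = 24, x_{20} = 23, x_{21} = 11, x_{22} = 34, x_{23} = 9, x_{24} = 7, x_{25} = 16.
Since (x_{24}, x_{25}) = (x_0, x_1) = (7, 16) (two consecutive terms determine the rest), the sequence is periodic with period 24.
So x_{243} = x_{0 + ((243-0) mod 24)} = x_3 = 3.

3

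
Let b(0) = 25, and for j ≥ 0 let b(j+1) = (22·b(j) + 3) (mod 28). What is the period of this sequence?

We have b(0) = 25, b(1) = 21, b(2) = 17, b(3) = 13, b(4) = 9, b(5) = 5, b(6) = 1, b(7) = 25.
The sequence repeats with period 7.

7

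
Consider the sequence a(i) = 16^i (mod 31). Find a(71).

16

Computing terms: a(0) = 1,  a(1) = 16,  a(2) = 8,  a(3) = 4,  a(4) = 2,  a(5) = 1.
Since a(5) = a(0) = 1, the sequence is periodic with period 5.
So a(71) = a(0 + ((71-0) mod 5)) = a(1) = 16.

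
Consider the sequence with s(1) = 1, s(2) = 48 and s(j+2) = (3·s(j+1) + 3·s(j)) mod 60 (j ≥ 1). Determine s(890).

48

s(1) = 1, s(2) = 48, s(3) = 27, s(4) = 45, s(5) = 36, s(6) = 3, s(7) = 57, s(8) = 0, s(9) = 51, s(10) = 33, s(11) = 12, s(12) = 15, s(13) = 21, s(14) = 48, s(15) = 27.
Since (s(14), s(15)) = (s(2), s(3)) = (48, 27) (two consecutive terms determine the rest), the sequence is eventually periodic: after a pre-period of length 1 it cycles with period 12.
For j ≥ 2, s(j) depends only on (j - 2) mod 12. (890 - 2) mod 12 = 0, so s(890) = s(2) = 48.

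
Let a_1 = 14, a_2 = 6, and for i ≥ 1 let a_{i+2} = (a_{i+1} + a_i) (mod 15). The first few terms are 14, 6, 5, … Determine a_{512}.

4

We have a_1 = 14; a_2 = 6; a_3 = 5; a_4 = 11; a_5 = 1; a_6 = 12; a_7 = 13; a_8 = 10; a_9 = 8; a_{10} = 3; a_{11} = 11; a_{12} = 14; a_{13} = 10; a_{14} = 9; a_{15} = 4; a_{16} = 13; a_{17} = 2; a_{18} = 0; a_{19} = 2; a_{20} = 2; a_{21} = 4; a_{22} = 6; a_{23} = 10; a_{24} = 1; a_{25} = 11; a_{26} = 12; a_{27} = 8; a_{28} = 5; a_{29} = 13; a_{30} = 3; a_{31} = 1; a_{32} = 4; a_{33} = 5; a_{34} = 9; a_{35} = 14; a_{36} = 8; a_{37} = 7; a_{38} = 0; a_{39} = 7; a_{40} = 7; a_{41} = 14; a_{42} = 6.
The sequence repeats with period 40.
So a_{512} = a_{1 + ((512-1) mod 40)} = a_{32} = 4.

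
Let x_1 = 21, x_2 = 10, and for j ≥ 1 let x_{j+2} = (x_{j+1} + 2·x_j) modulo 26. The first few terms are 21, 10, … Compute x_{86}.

10

x_1 = 21,  x_2 = 10,  x_3 = 0,  x_4 = 20,  x_5 = 20,  x_6 = 8,  x_7 = 22,  x_8 = 12,  x_9 = 4,  x_{10} = 2,  x_{11} = 10,  x_{12} = 14,  x_{13} = 8,  x_{14} = 10,  x_{15} = 0.
Since (x_{14}, x_{15}) = (x_2, x_3) = (10, 0) (two consecutive terms determine the rest), the sequence is eventually periodic: after a pre-period of length 1 it cycles with period 12.
For j ≥ 2, x_j depends only on (j - 2) mod 12. (86 - 2) mod 12 = 0, so x_{86} = x_2 = 10.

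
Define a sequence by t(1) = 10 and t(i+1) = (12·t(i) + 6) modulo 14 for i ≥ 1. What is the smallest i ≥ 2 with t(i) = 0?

t(1) = 10,  t(2) = 0,  t(3) = 6,  t(4) = 8,  t(5) = 4,  t(6) = 12,  t(7) = 10.
The sequence repeats with period 6.
The value 0 first appears (with i ≥ 2) at t(2).

2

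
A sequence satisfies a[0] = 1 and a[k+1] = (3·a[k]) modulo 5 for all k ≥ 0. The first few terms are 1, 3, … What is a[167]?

Listing terms: a[0] = 1,  a[1] = 3,  a[2] = 4,  a[3] = 2,  a[4] = 1.
The sequence repeats with period 4.
(167 - 0) mod 4 = 3, so a[167] = a[3] = 2.

2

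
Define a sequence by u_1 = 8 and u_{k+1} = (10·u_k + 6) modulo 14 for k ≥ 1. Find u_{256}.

0

We have u_1 = 8,  u_2 = 2,  u_3 = 12,  u_4 = 0,  u_5 = 6,  u_6 = 10,  u_7 = 8.
Since u_7 = u_1 = 8, the sequence is periodic with period 6.
(256 - 1) mod 6 = 3, so u_{256} = u_4 = 0.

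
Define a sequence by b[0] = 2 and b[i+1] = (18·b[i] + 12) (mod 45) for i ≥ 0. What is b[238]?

21

Listing terms: b[0] = 2,  b[1] = 3,  b[2] = 21,  b[3] = 30,  b[4] = 12,  b[5] = 3.
Since b[5] = b[1] = 3, the sequence is eventually periodic: after a pre-period of length 1 it cycles with period 4.
For i ≥ 1, b[i] depends only on (i - 1) mod 4. (238 - 1) mod 4 = 1, so b[238] = b[2] = 21.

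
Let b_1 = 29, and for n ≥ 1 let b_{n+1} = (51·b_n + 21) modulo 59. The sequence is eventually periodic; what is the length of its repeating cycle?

29

We have b_1 = 29,  b_2 = 25,  b_3 = 57,  b_4 = 37,  b_5 = 20,  b_6 = 38,  b_7 = 12,  b_8 = 43,  b_9 = 31,  b_{10} = 9,  b_{11} = 8,  b_{12} = 16,  b_{13} = 11,  b_{14} = 51,  b_{15} = 26,  b_{16} = 49,  b_{17} = 42,  b_{18} = 39,  b_{19} = 4,  b_{20} = 48,  b_{21} = 50,  b_{22} = 34,  b_{23} = 44,  b_{24} = 23,  b_{25} = 14,  b_{26} = 27,  b_{27} = 41,  b_{28} = 47,  b_{29} = 58,  b_{30} = 29.
Since b_{30} = b_1 = 29, the sequence is periodic with period 29.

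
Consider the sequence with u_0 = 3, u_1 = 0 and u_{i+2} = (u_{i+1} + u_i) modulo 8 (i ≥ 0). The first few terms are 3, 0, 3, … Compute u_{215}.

Listing terms: u_0 = 3; u_1 = 0; u_2 = 3; u_3 = 3; u_4 = 6; u_5 = 1; u_6 = 7; u_7 = 0; u_8 = 7; u_9 = 7; u_{10} = 6; u_{11} = 5; u_{12} = 3; u_{13} = 0.
Since (u_{12}, u_{13}) = (u_0, u_1) = (3, 0) (two consecutive terms determine the rest), the sequence is periodic with period 12.
So u_{215} = u_{0 + ((215-0) mod 12)} = u_{11} = 5.

5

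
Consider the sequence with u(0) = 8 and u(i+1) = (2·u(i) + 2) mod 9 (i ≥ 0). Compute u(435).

6

u(0) = 8,  u(1) = 0,  u(2) = 2,  u(3) = 6,  u(4) = 5,  u(5) = 3,  u(6) = 8.
The sequence repeats with period 6.
(435 - 0) mod 6 = 3, so u(435) = u(3) = 6.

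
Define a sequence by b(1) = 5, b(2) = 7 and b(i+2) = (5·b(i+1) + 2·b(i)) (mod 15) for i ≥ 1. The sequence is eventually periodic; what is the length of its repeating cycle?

Listing terms: b(1) = 5; b(2) = 7; b(3) = 0; b(4) = 14; b(5) = 10; b(6) = 3; b(7) = 5; b(8) = 1; b(9) = 0; b(10) = 2; b(11) = 10; b(12) = 9; b(13) = 5; b(14) = 13; b(15) = 0; b(16) = 11; b(17) = 10; b(18) = 12; b(19) = 5; b(20) = 4; b(21) = 0; b(22) = 8; b(23) = 10; b(24) = 6; b(25) = 5; b(26) = 7.
Since (b(25), b(26)) = (b(1), b(2)) = (5, 7) (two consecutive terms determine the rest), the sequence is periodic with period 24.

24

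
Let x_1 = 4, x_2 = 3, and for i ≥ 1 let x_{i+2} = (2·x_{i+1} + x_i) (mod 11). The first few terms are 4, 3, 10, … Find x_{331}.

We have x_1 = 4,  x_2 = 3,  x_3 = 10,  x_4 = 1,  x_5 = 1,  x_6 = 3,  x_7 = 7,  x_8 = 6,  x_9 = 8,  x_{10} = 0,  x_{11} = 8,  x_{12} = 5,  x_{13} = 7,  x_{14} = 8,  x_{15} = 1,  x_{16} = 10,  x_{17} = 10,  x_{18} = 8,  x_{19} = 4,  x_{20} = 5,  x_{21} = 3,  x_{22} = 0,  x_{23} = 3,  x_{24} = 6,  x_{25} = 4,  x_{26} = 3.
The sequence repeats with period 24.
So x_{331} = x_{1 + ((331-1) mod 24)} = x_{19} = 4.

4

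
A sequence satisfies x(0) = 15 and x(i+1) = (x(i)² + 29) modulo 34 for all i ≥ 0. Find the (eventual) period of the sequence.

x(0) = 15; x(1) = 16; x(2) = 13; x(3) = 28; x(4) = 31; x(5) = 4; x(6) = 11; x(7) = 14; x(8) = 21; x(9) = 28.
Since x(9) = x(3) = 28, the sequence is eventually periodic: after a pre-period of length 3 it cycles with period 6.

6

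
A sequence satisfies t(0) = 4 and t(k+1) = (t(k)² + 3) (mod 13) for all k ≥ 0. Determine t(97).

Listing terms: t(0) = 4; t(1) = 6; t(2) = 0; t(3) = 3; t(4) = 12; t(5) = 4.
The sequence repeats with period 5.
(97 - 0) mod 5 = 2, so t(97) = t(2) = 0.

0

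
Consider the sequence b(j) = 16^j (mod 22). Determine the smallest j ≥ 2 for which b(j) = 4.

b(1) = 16, b(2) = 14, b(3) = 4, b(4) = 20, b(5) = 12, b(6) = 16.
Since b(6) = b(1) = 16, the sequence is periodic with period 5.
The value 4 first appears (with j ≥ 2) at b(3).

3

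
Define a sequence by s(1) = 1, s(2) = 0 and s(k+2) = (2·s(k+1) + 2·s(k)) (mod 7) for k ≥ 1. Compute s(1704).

Computing terms: s(1) = 1, s(2) = 0, s(3) = 2, s(4) = 4, s(5) = 5, s(6) = 4, s(7) = 4, s(8) = 2, s(9) = 5, s(10) = 0, s(11) = 3, s(12) = 6, s(13) = 4, s(14) = 6, s(15) = 6, s(16) = 3, s(17) = 4, s(18) = 0, s(19) = 1, s(20) = 2, s(21) = 6, s(22) = 2, s(23) = 2, s(24) = 1, s(25) = 6, s(26) = 0, s(27) = 5, s(28) = 3, s(29) = 2, s(30) = 3, s(31) = 3, s(32) = 5, s(33) = 2, s(34) = 0, s(35) = 4, s(36) = 1, s(37) = 3, s(38) = 1, s(39) = 1, s(40) = 4, s(41) = 3, s(42) = 0, s(43) = 6, s(44) = 5, s(45) = 1, s(46) = 5, s(47) = 5, s(48) = 6, s(49) = 1, s(50) = 0.
The sequence repeats with period 48.
(1704 - 1) mod 48 = 23, so s(1704) = s(24) = 1.

1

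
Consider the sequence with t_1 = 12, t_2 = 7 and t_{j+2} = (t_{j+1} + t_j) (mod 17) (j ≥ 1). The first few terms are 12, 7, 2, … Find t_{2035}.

Computing terms: t_1 = 12; t_2 = 7; t_3 = 2; t_4 = 9; t_5 = 11; t_6 = 3; t_7 = 14; t_8 = 0; t_9 = 14; t_{10} = 14; t_{11} = 11; t_{12} = 8; t_{13} = 2; t_{14} = 10; t_{15} = 12; t_{16} = 5; t_{17} = 0; t_{18} = 5; t_{19} = 5; t_{20} = 10; t_{21} = 15; t_{22} = 8; t_{23} = 6; t_{24} = 14; t_{25} = 3; t_{26} = 0; t_{27} = 3; t_{28} = 3; t_{29} = 6; t_{30} = 9; t_{31} = 15; t_{32} = 7; t_{33} = 5; t_{34} = 12; t_{35} = 0; t_{36} = 12; t_{37} = 12; t_{38} = 7.
The sequence repeats with period 36.
(2035 - 1) mod 36 = 18, so t_{2035} = t_{19} = 5.

5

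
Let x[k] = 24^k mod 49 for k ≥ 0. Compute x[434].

30

Listing terms: x[0] = 1, x[1] = 24, x[2] = 37, x[3] = 6, x[4] = 46, x[5] = 26, x[6] = 36, x[7] = 31, x[8] = 9, x[9] = 20, x[10] = 39, x[11] = 5, x[12] = 22, x[13] = 38, x[14] = 30, x[15] = 34, x[16] = 32, x[17] = 33, x[18] = 8, x[19] = 45, x[20] = 2, x[21] = 48, x[22] = 25, x[23] = 12, x[24] = 43, x[25] = 3, x[26] = 23, x[27] = 13, x[28] = 18, x[29] = 40, x[30] = 29, x[31] = 10, x[32] = 44, x[33] = 27, x[34] = 11, x[35] = 19, x[36] = 15, x[37] = 17, x[38] = 16, x[39] = 41, x[40] = 4, x[41] = 47, x[42] = 1.
Since x[42] = x[0] = 1, the sequence is periodic with period 42.
(434 - 0) mod 42 = 14, so x[434] = x[14] = 30.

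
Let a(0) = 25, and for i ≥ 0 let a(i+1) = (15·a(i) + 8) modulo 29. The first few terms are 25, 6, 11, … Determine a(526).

a(0) = 25; a(1) = 6; a(2) = 11; a(3) = 28; a(4) = 22; a(5) = 19; a(6) = 3; a(7) = 24; a(8) = 20; a(9) = 18; a(10) = 17; a(11) = 2; a(12) = 9; a(13) = 27; a(14) = 7; a(15) = 26; a(16) = 21; a(17) = 4; a(18) = 10; a(19) = 13; a(20) = 0; a(21) = 8; a(22) = 12; a(23) = 14; a(24) = 15; a(25) = 1; a(26) = 23; a(27) = 5; a(28) = 25.
Since a(28) = a(0) = 25, the sequence is periodic with period 28.
(526 - 0) mod 28 = 22, so a(526) = a(22) = 12.

12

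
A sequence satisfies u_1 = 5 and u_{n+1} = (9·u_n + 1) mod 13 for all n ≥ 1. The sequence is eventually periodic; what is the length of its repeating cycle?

Listing terms: u_1 = 5,  u_2 = 7,  u_3 = 12,  u_4 = 5.
The sequence repeats with period 3.

3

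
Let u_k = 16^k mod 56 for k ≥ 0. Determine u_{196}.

Listing terms: u_0 = 1; u_1 = 16; u_2 = 32; u_3 = 8; u_4 = 16.
Since u_4 = u_1 = 16, the sequence is eventually periodic: after a pre-period of length 1 it cycles with period 3.
For k ≥ 1, u_k depends only on (k - 1) mod 3. (196 - 1) mod 3 = 0, so u_{196} = u_1 = 16.

16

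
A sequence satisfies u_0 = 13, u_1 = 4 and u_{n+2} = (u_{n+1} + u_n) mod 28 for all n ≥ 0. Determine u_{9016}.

Computing terms: u_0 = 13,  u_1 = 4,  u_2 = 17,  u_3 = 21,  u_4 = 10,  u_5 = 3,  u_6 = 13,  u_7 = 16,  u_8 = 1,  u_9 = 17,  u_{10} = 18,  u_{11} = 7,  u_{12} = 25,  u_{13} = 4,  u_{14} = 1,  u_{15} = 5,  u_{16} = 6,  u_{17} = 11,  u_{18} = 17,  u_{19} = 0,  u_{20} = 17,  u_{21} = 17,  u_{22} = 6,  u_{23} = 23,  u_{24} = 1,  u_{25} = 24,  u_{26} = 25,  u_{27} = 21,  u_{28} = 18,  u_{29} = 11,  u_{30} = 1,  u_{31} = 12,  u_{32} = 13,  u_{33} = 25,  u_{34} = 10,  u_{35} = 7,  u_{36} = 17,  u_{37} = 24,  u_{38} = 13,  u_{39} = 9,  u_{40} = 22,  u_{41} = 3,  u_{42} = 25,  u_{43} = 0,  u_{44} = 25,  u_{45} = 25,  u_{46} = 22,  u_{47} = 19,  u_{48} = 13,  u_{49} = 4.
The sequence repeats with period 48.
So u_{9016} = u_{0 + ((9016-0) mod 48)} = u_{40} = 22.

22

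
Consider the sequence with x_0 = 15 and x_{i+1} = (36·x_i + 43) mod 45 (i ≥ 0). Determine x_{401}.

43

x_0 = 15; x_1 = 43; x_2 = 16; x_3 = 34; x_4 = 7; x_5 = 25; x_6 = 43.
Since x_6 = x_1 = 43, the sequence is eventually periodic: after a pre-period of length 1 it cycles with period 5.
For i ≥ 1, x_i depends only on (i - 1) mod 5. (401 - 1) mod 5 = 0, so x_{401} = x_1 = 43.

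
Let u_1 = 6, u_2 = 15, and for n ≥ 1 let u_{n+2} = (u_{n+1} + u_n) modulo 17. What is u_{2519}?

14

Computing terms: u_1 = 6, u_2 = 15, u_3 = 4, u_4 = 2, u_5 = 6, u_6 = 8, u_7 = 14, u_8 = 5, u_9 = 2, u_{10} = 7, u_{11} = 9, u_{12} = 16, u_{13} = 8, u_{14} = 7, u_{15} = 15, u_{16} = 5, u_{17} = 3, u_{18} = 8, u_{19} = 11, u_{20} = 2, u_{21} = 13, u_{22} = 15, u_{23} = 11, u_{24} = 9, u_{25} = 3, u_{26} = 12, u_{27} = 15, u_{28} = 10, u_{29} = 8, u_{30} = 1, u_{31} = 9, u_{32} = 10, u_{33} = 2, u_{34} = 12, u_{35} = 14, u_{36} = 9, u_{37} = 6, u_{38} = 15.
The sequence repeats with period 36.
So u_{2519} = u_{1 + ((2519-1) mod 36)} = u_{35} = 14.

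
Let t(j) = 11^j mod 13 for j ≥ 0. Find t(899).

6

Computing terms: t(0) = 1; t(1) = 11; t(2) = 4; t(3) = 5; t(4) = 3; t(5) = 7; t(6) = 12; t(7) = 2; t(8) = 9; t(9) = 8; t(10) = 10; t(11) = 6; t(12) = 1.
The sequence repeats with period 12.
(899 - 0) mod 12 = 11, so t(899) = t(11) = 6.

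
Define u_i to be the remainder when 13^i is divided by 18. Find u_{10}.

Computing terms: u_1 = 13,  u_2 = 7,  u_3 = 1,  u_4 = 13.
The sequence repeats with period 3.
(10 - 1) mod 3 = 0, so u_{10} = u_1 = 13.

13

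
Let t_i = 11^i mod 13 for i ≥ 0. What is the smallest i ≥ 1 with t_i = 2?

7

t_0 = 1,  t_1 = 11,  t_2 = 4,  t_3 = 5,  t_4 = 3,  t_5 = 7,  t_6 = 12,  t_7 = 2,  t_8 = 9,  t_9 = 8,  t_{10} = 10,  t_{11} = 6,  t_{12} = 1.
Since t_{12} = t_0 = 1, the sequence is periodic with period 12.
The value 2 first appears (with i ≥ 1) at t_7.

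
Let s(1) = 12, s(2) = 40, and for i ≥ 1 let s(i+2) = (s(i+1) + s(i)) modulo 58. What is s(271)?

Computing terms: s(1) = 12; s(2) = 40; s(3) = 52; s(4) = 34; s(5) = 28; s(6) = 4; s(7) = 32; s(8) = 36; s(9) = 10; s(10) = 46; s(11) = 56; s(12) = 44; s(13) = 42; s(14) = 28; s(15) = 12; s(16) = 40.
Since (s(15), s(16)) = (s(1), s(2)) = (12, 40) (two consecutive terms determine the rest), the sequence is periodic with period 14.
So s(271) = s(1 + ((271-1) mod 14)) = s(5) = 28.

28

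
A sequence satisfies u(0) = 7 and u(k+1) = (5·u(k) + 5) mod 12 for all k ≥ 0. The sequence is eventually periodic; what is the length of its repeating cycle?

u(0) = 7, u(1) = 4, u(2) = 1, u(3) = 10, u(4) = 7.
The sequence repeats with period 4.

4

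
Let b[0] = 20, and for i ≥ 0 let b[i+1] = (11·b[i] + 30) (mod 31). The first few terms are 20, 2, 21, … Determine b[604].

Listing terms: b[0] = 20,  b[1] = 2,  b[2] = 21,  b[3] = 13,  b[4] = 18,  b[5] = 11,  b[6] = 27,  b[7] = 17,  b[8] = 0,  b[9] = 30,  b[10] = 19,  b[11] = 22,  b[12] = 24,  b[13] = 15,  b[14] = 9,  b[15] = 5,  b[16] = 23,  b[17] = 4,  b[18] = 12,  b[19] = 7,  b[20] = 14,  b[21] = 29,  b[22] = 8,  b[23] = 25,  b[24] = 26,  b[25] = 6,  b[26] = 3,  b[27] = 1,  b[28] = 10,  b[29] = 16,  b[30] = 20.
Since b[30] = b[0] = 20, the sequence is periodic with period 30.
(604 - 0) mod 30 = 4, so b[604] = b[4] = 18.

18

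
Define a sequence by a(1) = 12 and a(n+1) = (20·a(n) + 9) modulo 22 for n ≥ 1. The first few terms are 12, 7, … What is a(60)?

We have a(1) = 12; a(2) = 7; a(3) = 17; a(4) = 19; a(5) = 15; a(6) = 1; a(7) = 7.
Since a(7) = a(2) = 7, the sequence is eventually periodic: after a pre-period of length 1 it cycles with period 5.
For n ≥ 2, a(n) depends only on (n - 2) mod 5. (60 - 2) mod 5 = 3, so a(60) = a(5) = 15.

15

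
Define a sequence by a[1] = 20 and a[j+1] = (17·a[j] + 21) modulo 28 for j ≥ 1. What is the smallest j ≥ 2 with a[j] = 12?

We have a[1] = 20, a[2] = 25, a[3] = 26, a[4] = 15, a[5] = 24, a[6] = 9, a[7] = 6, a[8] = 11, a[9] = 12, a[10] = 1, a[11] = 10, a[12] = 23, a[13] = 20.
Since a[13] = a[1] = 20, the sequence is periodic with period 12.
The value 12 first appears (with j ≥ 2) at a[9].

9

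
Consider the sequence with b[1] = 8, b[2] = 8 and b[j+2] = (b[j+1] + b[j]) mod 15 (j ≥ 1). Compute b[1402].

We have b[1] = 8, b[2] = 8, b[3] = 1, b[4] = 9, b[5] = 10, b[6] = 4, b[7] = 14, b[8] = 3, b[9] = 2, b[10] = 5, b[11] = 7, b[12] = 12, b[13] = 4, b[14] = 1, b[15] = 5, b[16] = 6, b[17] = 11, b[18] = 2, b[19] = 13, b[20] = 0, b[21] = 13, b[22] = 13, b[23] = 11, b[24] = 9, b[25] = 5, b[26] = 14, b[27] = 4, b[28] = 3, b[29] = 7, b[30] = 10, b[31] = 2, b[32] = 12, b[33] = 14, b[34] = 11, b[35] = 10, b[36] = 6, b[37] = 1, b[38] = 7, b[39] = 8, b[40] = 0, b[41] = 8, b[42] = 8.
The sequence repeats with period 40.
(1402 - 1) mod 40 = 1, so b[1402] = b[2] = 8.

8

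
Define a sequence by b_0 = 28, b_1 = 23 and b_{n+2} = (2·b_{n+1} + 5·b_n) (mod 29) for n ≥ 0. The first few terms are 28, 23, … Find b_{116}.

We have b_0 = 28, b_1 = 23, b_2 = 12, b_3 = 23, b_4 = 19, b_5 = 8, b_6 = 24, b_7 = 1, b_8 = 6, b_9 = 17, b_{10} = 6, b_{11} = 10, b_{12} = 21, b_{13} = 5, b_{14} = 28, b_{15} = 23.
Since (b_{14}, b_{15}) = (b_0, b_1) = (28, 23) (two consecutive terms determine the rest), the sequence is periodic with period 14.
So b_{116} = b_{0 + ((116-0) mod 14)} = b_4 = 19.

19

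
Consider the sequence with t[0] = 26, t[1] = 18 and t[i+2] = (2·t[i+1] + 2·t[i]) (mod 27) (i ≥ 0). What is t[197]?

1

We have t[0] = 26; t[1] = 18; t[2] = 7; t[3] = 23; t[4] = 6; t[5] = 4; t[6] = 20; t[7] = 21; t[8] = 1; t[9] = 17; t[10] = 9; t[11] = 25; t[12] = 14; t[13] = 24; t[14] = 22; t[15] = 11; t[16] = 12; t[17] = 19; t[18] = 8; t[19] = 0; t[20] = 16; t[21] = 5; t[22] = 15; t[23] = 13; t[24] = 2; t[25] = 3; t[26] = 10; t[27] = 26; t[28] = 18.
Since (t[27], t[28]) = (t[0], t[1]) = (26, 18) (two consecutive terms determine the rest), the sequence is periodic with period 27.
(197 - 0) mod 27 = 8, so t[197] = t[8] = 1.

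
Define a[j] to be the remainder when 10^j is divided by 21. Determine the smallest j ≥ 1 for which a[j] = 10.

1

We have a[0] = 1; a[1] = 10; a[2] = 16; a[3] = 13; a[4] = 4; a[5] = 19; a[6] = 1.
Since a[6] = a[0] = 1, the sequence is periodic with period 6.
The value 10 first appears (with j ≥ 1) at a[1].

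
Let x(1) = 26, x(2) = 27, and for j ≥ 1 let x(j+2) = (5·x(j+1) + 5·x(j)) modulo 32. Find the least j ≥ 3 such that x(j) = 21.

x(1) = 26,  x(2) = 27,  x(3) = 9,  x(4) = 20,  x(5) = 17,  x(6) = 25,  x(7) = 18,  x(8) = 23,  x(9) = 13,  x(10) = 20,  x(11) = 5,  x(12) = 29,  x(13) = 10,  x(14) = 3,  x(15) = 1,  x(16) = 20,  x(17) = 9,  x(18) = 17,  x(19) = 2,  x(20) = 31,  x(21) = 5,  x(22) = 20,  x(23) = 29,  x(24) = 21,  x(25) = 26,  x(26) = 11,  x(27) = 25,  x(28) = 20,  x(29) = 1,  x(30) = 9,  x(31) = 18,  x(32) = 7,  x(33) = 29,  x(34) = 20,  x(35) = 21,  x(36) = 13,  x(37) = 10,  x(38) = 19,  x(39) = 17,  x(40) = 20,  x(41) = 25,  x(42) = 1,  x(43) = 2,  x(44) = 15,  x(45) = 21,  x(46) = 20,  x(47) = 13,  x(48) = 5,  x(49) = 26,  x(50) = 27.
The sequence repeats with period 48.
The value 21 first appears (with j ≥ 3) at x(24).

24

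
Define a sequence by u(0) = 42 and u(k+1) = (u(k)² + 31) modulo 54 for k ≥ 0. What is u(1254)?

We have u(0) = 42,  u(1) = 13,  u(2) = 38,  u(3) = 17,  u(4) = 50,  u(5) = 47,  u(6) = 26,  u(7) = 5,  u(8) = 2,  u(9) = 35,  u(10) = 14,  u(11) = 11,  u(12) = 44,  u(13) = 23,  u(14) = 20,  u(15) = 53,  u(16) = 32,  u(17) = 29,  u(18) = 8,  u(19) = 41,  u(20) = 38.
Since u(20) = u(2) = 38, the sequence is eventually periodic: after a pre-period of length 2 it cycles with period 18.
For k ≥ 2, u(k) depends only on (k - 2) mod 18. (1254 - 2) mod 18 = 10, so u(1254) = u(12) = 44.

44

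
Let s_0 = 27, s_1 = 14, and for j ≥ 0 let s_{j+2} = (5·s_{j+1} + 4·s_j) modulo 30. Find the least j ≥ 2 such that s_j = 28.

s_0 = 27, s_1 = 14, s_2 = 28, s_3 = 16, s_4 = 12, s_5 = 4, s_6 = 8, s_7 = 26, s_8 = 12, s_9 = 14, s_{10} = 28.
Since (s_9, s_{10}) = (s_1, s_2) = (14, 28) (two consecutive terms determine the rest), the sequence is eventually periodic: after a pre-period of length 1 it cycles with period 8.
The value 28 first appears (with j ≥ 2) at s_2.

2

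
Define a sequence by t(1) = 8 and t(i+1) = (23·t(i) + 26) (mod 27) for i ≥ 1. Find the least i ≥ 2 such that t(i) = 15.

Listing terms: t(1) = 8,  t(2) = 21,  t(3) = 23,  t(4) = 15,  t(5) = 20,  t(6) = 0,  t(7) = 26,  t(8) = 3,  t(9) = 14,  t(10) = 24,  t(11) = 11,  t(12) = 9,  t(13) = 17,  t(14) = 12,  t(15) = 5,  t(16) = 6,  t(17) = 2,  t(18) = 18,  t(19) = 8.
Since t(19) = t(1) = 8, the sequence is periodic with period 18.
The value 15 first appears (with i ≥ 2) at t(4).

4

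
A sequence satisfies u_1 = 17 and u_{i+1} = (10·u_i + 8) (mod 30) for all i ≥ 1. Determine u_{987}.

Computing terms: u_1 = 17; u_2 = 28; u_3 = 18; u_4 = 8; u_5 = 28.
Since u_5 = u_2 = 28, the sequence is eventually periodic: after a pre-period of length 1 it cycles with period 3.
For i ≥ 2, u_i depends only on (i - 2) mod 3. (987 - 2) mod 3 = 1, so u_{987} = u_3 = 18.

18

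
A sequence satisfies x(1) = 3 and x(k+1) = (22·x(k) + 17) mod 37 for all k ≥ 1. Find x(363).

30

We have x(1) = 3,  x(2) = 9,  x(3) = 30,  x(4) = 11,  x(5) = 0,  x(6) = 17,  x(7) = 21,  x(8) = 35,  x(9) = 10,  x(10) = 15,  x(11) = 14,  x(12) = 29,  x(13) = 26,  x(14) = 34,  x(15) = 25,  x(16) = 12,  x(17) = 22,  x(18) = 20,  x(19) = 13,  x(20) = 7,  x(21) = 23,  x(22) = 5,  x(23) = 16,  x(24) = 36,  x(25) = 32,  x(26) = 18,  x(27) = 6,  x(28) = 1,  x(29) = 2,  x(30) = 24,  x(31) = 27,  x(32) = 19,  x(33) = 28,  x(34) = 4,  x(35) = 31,  x(36) = 33,  x(37) = 3.
Since x(37) = x(1) = 3, the sequence is periodic with period 36.
So x(363) = x(1 + ((363-1) mod 36)) = x(3) = 30.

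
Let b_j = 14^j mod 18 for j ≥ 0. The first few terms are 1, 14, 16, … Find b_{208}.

4

Computing terms: b_0 = 1; b_1 = 14; b_2 = 16; b_3 = 8; b_4 = 4; b_5 = 2; b_6 = 10; b_7 = 14.
Since b_7 = b_1 = 14, the sequence is eventually periodic: after a pre-period of length 1 it cycles with period 6.
For j ≥ 1, b_j depends only on (j - 1) mod 6. (208 - 1) mod 6 = 3, so b_{208} = b_4 = 4.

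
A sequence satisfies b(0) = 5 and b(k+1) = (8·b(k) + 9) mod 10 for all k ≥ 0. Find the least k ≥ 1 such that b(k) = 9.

1

Computing terms: b(0) = 5; b(1) = 9; b(2) = 1; b(3) = 7; b(4) = 5.
The sequence repeats with period 4.
The value 9 first appears (with k ≥ 1) at b(1).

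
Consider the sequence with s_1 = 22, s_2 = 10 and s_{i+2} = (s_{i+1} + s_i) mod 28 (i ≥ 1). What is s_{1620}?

We have s_1 = 22; s_2 = 10; s_3 = 4; s_4 = 14; s_5 = 18; s_6 = 4; s_7 = 22; s_8 = 26; s_9 = 20; s_{10} = 18; s_{11} = 10; s_{12} = 0; s_{13} = 10; s_{14} = 10; s_{15} = 20; s_{16} = 2; s_{17} = 22; s_{18} = 24; s_{19} = 18; s_{20} = 14; s_{21} = 4; s_{22} = 18; s_{23} = 22; s_{24} = 12; s_{25} = 6; s_{26} = 18; s_{27} = 24; s_{28} = 14; s_{29} = 10; s_{30} = 24; s_{31} = 6; s_{32} = 2; s_{33} = 8; s_{34} = 10; s_{35} = 18; s_{36} = 0; s_{37} = 18; s_{38} = 18; s_{39} = 8; s_{40} = 26; s_{41} = 6; s_{42} = 4; s_{43} = 10; s_{44} = 14; s_{45} = 24; s_{46} = 10; s_{47} = 6; s_{48} = 16; s_{49} = 22; s_{50} = 10.
The sequence repeats with period 48.
So s_{1620} = s_{1 + ((1620-1) mod 48)} = s_{36} = 0.

0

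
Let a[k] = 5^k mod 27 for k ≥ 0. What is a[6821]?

Computing terms: a[0] = 1, a[1] = 5, a[2] = 25, a[3] = 17, a[4] = 4, a[5] = 20, a[6] = 19, a[7] = 14, a[8] = 16, a[9] = 26, a[10] = 22, a[11] = 2, a[12] = 10, a[13] = 23, a[14] = 7, a[15] = 8, a[16] = 13, a[17] = 11, a[18] = 1.
The sequence repeats with period 18.
So a[6821] = a[0 + ((6821-0) mod 18)] = a[17] = 11.

11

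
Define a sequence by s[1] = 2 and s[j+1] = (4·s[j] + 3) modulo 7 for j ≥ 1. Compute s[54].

Computing terms: s[1] = 2; s[2] = 4; s[3] = 5; s[4] = 2.
The sequence repeats with period 3.
(54 - 1) mod 3 = 2, so s[54] = s[3] = 5.

5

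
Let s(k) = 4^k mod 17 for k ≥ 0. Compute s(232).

1

Listing terms: s(0) = 1,  s(1) = 4,  s(2) = 16,  s(3) = 13,  s(4) = 1.
Since s(4) = s(0) = 1, the sequence is periodic with period 4.
(232 - 0) mod 4 = 0, so s(232) = s(0) = 1.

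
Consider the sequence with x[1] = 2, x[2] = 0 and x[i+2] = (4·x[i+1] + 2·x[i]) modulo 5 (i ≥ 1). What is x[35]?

Computing terms: x[1] = 2, x[2] = 0, x[3] = 4, x[4] = 1, x[5] = 2, x[6] = 0.
Since (x[5], x[6]) = (x[1], x[2]) = (2, 0) (two consecutive terms determine the rest), the sequence is periodic with period 4.
(35 - 1) mod 4 = 2, so x[35] = x[3] = 4.

4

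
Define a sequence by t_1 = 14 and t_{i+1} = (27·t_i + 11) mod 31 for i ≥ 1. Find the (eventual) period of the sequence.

10

Listing terms: t_1 = 14, t_2 = 17, t_3 = 5, t_4 = 22, t_5 = 16, t_6 = 9, t_7 = 6, t_8 = 18, t_9 = 1, t_{10} = 7, t_{11} = 14.
Since t_{11} = t_1 = 14, the sequence is periodic with period 10.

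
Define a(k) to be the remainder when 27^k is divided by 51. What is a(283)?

Computing terms: a(1) = 27,  a(2) = 15,  a(3) = 48,  a(4) = 21,  a(5) = 6,  a(6) = 9,  a(7) = 39,  a(8) = 33,  a(9) = 24,  a(10) = 36,  a(11) = 3,  a(12) = 30,  a(13) = 45,  a(14) = 42,  a(15) = 12,  a(16) = 18,  a(17) = 27.
Since a(17) = a(1) = 27, the sequence is periodic with period 16.
So a(283) = a(1 + ((283-1) mod 16)) = a(11) = 3.

3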